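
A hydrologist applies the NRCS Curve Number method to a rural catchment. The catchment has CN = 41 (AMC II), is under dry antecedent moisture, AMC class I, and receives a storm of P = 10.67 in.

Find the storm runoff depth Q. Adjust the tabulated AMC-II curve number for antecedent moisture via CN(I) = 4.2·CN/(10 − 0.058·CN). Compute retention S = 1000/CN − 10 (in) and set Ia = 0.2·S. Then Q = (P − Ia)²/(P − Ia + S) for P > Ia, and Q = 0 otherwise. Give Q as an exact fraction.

CN(I) from CN(II)=41: (4.2·41)/(10 − 0.058·41) = 86100/3811 ≈ 22.592
S = 1000/(86100/3811) − 10 = 29500/861 in ≈ 34.262 in
Ia = 0.2·(29500/861) = 5900/861 in ≈ 6.852 in
Since P=10.670 > Ia=6.852: effective rainfall P−Ia = 328687/86100 in
Runoff Q = (P−Ia)²/(P−Ia+S) = (3.818)²/(3.818+34.262) = 108035143969/282294950700 ≈ 0.383 in

Q = 108035143969/282294950700 in ≈ 0.383 in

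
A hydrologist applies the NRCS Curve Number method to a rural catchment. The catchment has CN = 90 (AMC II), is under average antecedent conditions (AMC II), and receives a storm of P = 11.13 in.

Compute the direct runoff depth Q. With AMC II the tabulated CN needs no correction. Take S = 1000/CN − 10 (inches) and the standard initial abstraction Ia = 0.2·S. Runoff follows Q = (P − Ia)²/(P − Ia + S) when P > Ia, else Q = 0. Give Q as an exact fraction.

CN(II) = 90; AMC II needs no correction.
S = 1000/90 − 10 = 10/9 in ≈ 1.111 in
Ia = 0.2S: 0.2·1.111 = 0.222 in (exactly 2/9)
Since P=11.130 > Ia=0.222: effective rainfall P−Ia = 9817/900 in
Q = (9817/900)²/((9817/900) + 10/9) = (96373489/810000)/(10817/900) = 96373489/9735300 in ≈ 9.899 in

Q = 96373489/9735300 in ≈ 9.899 in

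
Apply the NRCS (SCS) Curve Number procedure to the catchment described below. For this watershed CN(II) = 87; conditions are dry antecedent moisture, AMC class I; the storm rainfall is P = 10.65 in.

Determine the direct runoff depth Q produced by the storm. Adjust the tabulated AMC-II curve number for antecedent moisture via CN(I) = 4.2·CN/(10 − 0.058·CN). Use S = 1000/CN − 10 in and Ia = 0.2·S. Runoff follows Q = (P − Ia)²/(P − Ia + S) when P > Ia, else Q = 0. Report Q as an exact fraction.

Q = 131878648801/18019737540 in ≈ 7.319 in

Adjust CN=87 to AMC I: 4.2·87/(10 − 0.058·87) → (1827/5) ÷ (2477/500) = 182700/2477 ≈ 73.759
Max retention: S = 1000/(182700/2477) − 10 = 6500/1827 in (≈ 3.558 in)
Ia = 0.2·(6500/1827) = 1300/1827 in ≈ 0.712 in
Excess rainfall: 10.650 − 0.712 = 9.938 in; P > Ia so Q > 0
Q = (363151/36540)²/((363151/36540) + 6500/1827) = (131878648801/1335171600)/(493151/36540) = 131878648801/18019737540 in ≈ 7.319 in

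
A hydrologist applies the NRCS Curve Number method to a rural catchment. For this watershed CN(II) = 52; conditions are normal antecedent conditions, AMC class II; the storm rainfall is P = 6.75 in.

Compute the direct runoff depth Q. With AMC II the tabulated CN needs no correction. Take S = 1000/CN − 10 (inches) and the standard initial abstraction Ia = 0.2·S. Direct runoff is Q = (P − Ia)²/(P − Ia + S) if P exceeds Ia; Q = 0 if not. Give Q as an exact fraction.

Q = 4335/2548 in ≈ 1.701 in

CN(II) = 52; AMC II needs no correction.
S = 1000/52 − 10 = 120/13 in ≈ 9.231 in
Initial abstraction Ia = S/5 = (120/13)/5 = 24/13 ≈ 1.846 in
Excess rainfall: 6.750 − 1.846 = 4.904 in; P > Ia so Q > 0
Q = (255/52)²/((255/52) + 120/13) = (65025/2704)/(735/52) = 4335/2548 in ≈ 1.701 in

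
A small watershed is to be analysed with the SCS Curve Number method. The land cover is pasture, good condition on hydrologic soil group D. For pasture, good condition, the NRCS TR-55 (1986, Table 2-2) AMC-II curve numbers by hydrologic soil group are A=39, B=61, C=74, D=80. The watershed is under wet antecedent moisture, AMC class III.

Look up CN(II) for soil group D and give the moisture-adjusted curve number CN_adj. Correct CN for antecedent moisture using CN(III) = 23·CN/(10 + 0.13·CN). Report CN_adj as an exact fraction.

CN_adj = 4600/51 ≈ 90.196

NRCS table: pasture, good condition, soil group D → CN(II) = 80
Wet (AMC III): CN(III) = 23·80/(10 + 0.13·80) = 1840/(102/5) = 4600/51 ≈ 90.196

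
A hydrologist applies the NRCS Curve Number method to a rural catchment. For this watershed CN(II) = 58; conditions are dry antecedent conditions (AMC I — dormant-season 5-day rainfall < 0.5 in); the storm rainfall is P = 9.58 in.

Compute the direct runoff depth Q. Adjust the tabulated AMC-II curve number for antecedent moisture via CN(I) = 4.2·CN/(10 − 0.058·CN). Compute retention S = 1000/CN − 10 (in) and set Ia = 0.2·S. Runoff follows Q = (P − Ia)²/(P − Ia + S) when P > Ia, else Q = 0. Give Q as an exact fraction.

Adjust CN=58 to AMC I: 4.2·58/(10 − 0.058·58) → (1218/5) ÷ (1659/250) = 2900/79 ≈ 36.709
Retention S: 1000/CN − 10 with CN=36.709 → S = 500/29 ≈ 17.241 in
Ia = 0.2·(500/29) = 100/29 in ≈ 3.448 in
Since P=9.580 > Ia=3.448: effective rainfall P−Ia = 8891/1450 in
Runoff Q = (P−Ia)²/(P−Ia+S) = (6.132)²/(6.132+17.241) = 79049881/49141950 ≈ 1.609 in

Q = 79049881/49141950 in ≈ 1.609 in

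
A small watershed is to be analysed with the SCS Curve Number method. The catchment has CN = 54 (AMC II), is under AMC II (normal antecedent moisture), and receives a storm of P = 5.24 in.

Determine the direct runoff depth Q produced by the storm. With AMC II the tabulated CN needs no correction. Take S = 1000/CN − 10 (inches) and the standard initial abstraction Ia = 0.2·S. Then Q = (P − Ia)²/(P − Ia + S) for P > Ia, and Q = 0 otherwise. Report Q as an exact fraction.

Average conditions: CN = 54 (no AMC adjustment).
S = 1000/54 − 10 = 230/27 in ≈ 8.519 in
Ia = 0.2·(230/27) = 46/27 in ≈ 1.704 in
Excess rainfall: 5.240 − 1.704 = 3.536 in; P > Ia so Q > 0
Runoff Q = (P−Ia)²/(P−Ia+S) = (3.536)²/(3.536+8.519) = 5697769/5492475 ≈ 1.037 in

Q = 5697769/5492475 in ≈ 1.037 in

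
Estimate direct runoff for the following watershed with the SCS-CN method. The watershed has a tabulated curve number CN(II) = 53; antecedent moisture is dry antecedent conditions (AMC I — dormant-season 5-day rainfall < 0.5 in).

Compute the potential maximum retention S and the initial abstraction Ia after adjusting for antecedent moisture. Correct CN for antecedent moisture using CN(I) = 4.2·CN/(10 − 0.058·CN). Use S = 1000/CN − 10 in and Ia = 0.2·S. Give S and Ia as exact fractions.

S = 23500/1113 in ≈ 21.114 in; Ia = 4700/1113 in ≈ 4.223 in

Adjust CN=53 to AMC I: 4.2·53/(10 − 0.058·53) → (1113/5) ÷ (3463/500) = 111300/3463 ≈ 32.140
S = 1000/(111300/3463) − 10 = 23500/1113 in ≈ 21.114 in
Ia = 0.2S: 0.2·21.114 = 4.223 in (exactly 4700/1113)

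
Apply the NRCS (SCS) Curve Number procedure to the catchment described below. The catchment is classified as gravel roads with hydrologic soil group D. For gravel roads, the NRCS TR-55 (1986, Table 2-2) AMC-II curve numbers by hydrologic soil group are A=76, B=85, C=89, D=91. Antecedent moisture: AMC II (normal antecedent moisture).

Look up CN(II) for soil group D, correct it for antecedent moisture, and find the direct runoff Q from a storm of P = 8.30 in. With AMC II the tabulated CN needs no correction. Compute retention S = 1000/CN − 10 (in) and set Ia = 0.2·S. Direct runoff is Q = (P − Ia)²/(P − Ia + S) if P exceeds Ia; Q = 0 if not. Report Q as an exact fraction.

NRCS table: gravel roads, soil group D → CN(II) = 91
Average conditions: CN = 91 (no AMC adjustment).
Max retention: S = 1000/91 − 10 = 90/91 in (≈ 0.989 in)
Ia = 0.2·(90/91) = 18/91 in ≈ 0.198 in
Since P=8.300 > Ia=0.198: effective rainfall P−Ia = 7373/910 in
Q = (7373/910)²/((7373/910) + 90/91) = (54361129/828100)/(8273/910) = 54361129/7528430 in ≈ 7.221 in

Q = 54361129/7528430 in ≈ 7.221 in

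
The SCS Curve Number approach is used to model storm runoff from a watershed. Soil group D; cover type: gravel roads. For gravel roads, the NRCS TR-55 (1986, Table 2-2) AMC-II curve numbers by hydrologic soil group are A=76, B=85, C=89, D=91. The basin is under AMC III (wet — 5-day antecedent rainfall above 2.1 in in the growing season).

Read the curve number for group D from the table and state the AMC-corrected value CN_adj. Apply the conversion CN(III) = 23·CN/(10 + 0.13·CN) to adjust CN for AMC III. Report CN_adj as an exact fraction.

CN_adj = 209300/2183 ≈ 95.877

NRCS table: gravel roads, soil group D → CN(II) = 91
Wet (AMC III): CN(III) = 23·91/(10 + 0.13·91) = 2093/(2183/100) = 209300/2183 ≈ 95.877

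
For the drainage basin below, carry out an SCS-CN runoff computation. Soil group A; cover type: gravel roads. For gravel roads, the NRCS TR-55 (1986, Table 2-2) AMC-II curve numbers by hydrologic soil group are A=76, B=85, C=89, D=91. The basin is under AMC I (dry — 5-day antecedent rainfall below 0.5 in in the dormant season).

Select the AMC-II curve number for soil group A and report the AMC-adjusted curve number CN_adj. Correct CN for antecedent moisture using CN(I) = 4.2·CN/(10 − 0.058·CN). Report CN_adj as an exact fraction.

CN_adj = 13300/233 ≈ 57.082

NRCS table: gravel roads, soil group A → CN(II) = 76
CN(I) from CN(II)=76: (4.2·76)/(10 − 0.058·76) = 13300/233 ≈ 57.082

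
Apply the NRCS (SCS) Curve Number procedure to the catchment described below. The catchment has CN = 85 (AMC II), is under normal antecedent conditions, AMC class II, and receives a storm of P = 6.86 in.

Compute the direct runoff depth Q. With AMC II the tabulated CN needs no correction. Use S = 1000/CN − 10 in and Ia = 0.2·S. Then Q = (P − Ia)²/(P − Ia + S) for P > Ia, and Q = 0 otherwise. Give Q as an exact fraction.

Q = 30591961/5976350 in ≈ 5.119 in

CN(II) = 85; AMC II needs no correction.
S = 1000/85 − 10 = 30/17 in ≈ 1.765 in
Ia = 0.2S: 0.2·1.765 = 0.353 in (exactly 6/17)
P − Ia = 6.860 − 0.353 = 5531/850 ≈ 6.507 in (> 0, runoff occurs)
Runoff Q = (P−Ia)²/(P−Ia+S) = (6.507)²/(6.507+1.765) = 30591961/5976350 ≈ 5.119 in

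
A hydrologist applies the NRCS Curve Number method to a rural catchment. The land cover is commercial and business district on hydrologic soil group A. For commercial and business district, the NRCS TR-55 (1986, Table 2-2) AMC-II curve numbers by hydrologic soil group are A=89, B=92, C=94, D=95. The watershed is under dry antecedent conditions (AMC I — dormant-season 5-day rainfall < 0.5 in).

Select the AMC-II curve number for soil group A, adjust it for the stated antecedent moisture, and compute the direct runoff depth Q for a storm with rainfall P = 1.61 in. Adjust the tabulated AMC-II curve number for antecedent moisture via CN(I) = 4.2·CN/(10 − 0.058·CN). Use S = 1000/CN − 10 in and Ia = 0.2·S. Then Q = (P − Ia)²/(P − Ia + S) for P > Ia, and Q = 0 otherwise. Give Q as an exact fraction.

Q = 36446246281/138475892100 in ≈ 0.263 in

NRCS table: commercial and business district, soil group A → CN(II) = 89
Dry (AMC I): CN(I) = 4.2·89/(10 − 0.058·89) = (1869/5)/(2419/500) = 186900/2419 ≈ 77.263
Max retention: S = 1000/(186900/2419) − 10 = 5500/1869 in (≈ 2.943 in)
Ia = 0.2·(5500/1869) = 1100/1869 in ≈ 0.589 in
Since P=1.610 > Ia=0.589: effective rainfall P−Ia = 190909/186900 in
Q = (190909/186900)²/((190909/186900) + 5500/1869) = (36446246281/34931610000)/(740909/186900) = 36446246281/138475892100 in ≈ 0.263 in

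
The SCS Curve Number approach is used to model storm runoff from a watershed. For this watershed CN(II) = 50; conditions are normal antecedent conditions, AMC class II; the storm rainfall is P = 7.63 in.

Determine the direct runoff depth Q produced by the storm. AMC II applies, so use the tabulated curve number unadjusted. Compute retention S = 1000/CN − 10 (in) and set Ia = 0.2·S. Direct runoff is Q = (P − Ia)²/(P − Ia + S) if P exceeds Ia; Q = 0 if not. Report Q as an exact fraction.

Average conditions: CN = 50 (no AMC adjustment).
Retention S: 1000/CN − 10 with CN=50.000 → S = 10 ≈ 10.000 in
Ia = 0.2·10 = 2 in ≈ 2.000 in
Since P=7.630 > Ia=2.000: effective rainfall P−Ia = 563/100 in
Runoff Q = (P−Ia)²/(P−Ia+S) = (5.630)²/(5.630+10.000) = 316969/156300 ≈ 2.028 in

Q = 316969/156300 in ≈ 2.028 in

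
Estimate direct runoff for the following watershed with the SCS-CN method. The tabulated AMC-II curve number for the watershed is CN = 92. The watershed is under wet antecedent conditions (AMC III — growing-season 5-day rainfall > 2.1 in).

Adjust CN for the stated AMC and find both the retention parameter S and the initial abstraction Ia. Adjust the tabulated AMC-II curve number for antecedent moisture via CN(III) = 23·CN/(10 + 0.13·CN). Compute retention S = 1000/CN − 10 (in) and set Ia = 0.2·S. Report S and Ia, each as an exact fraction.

Wet (AMC III): CN(III) = 23·92/(10 + 0.13·92) = 2116/(549/25) = 52900/549 ≈ 96.357
S = 1000/(52900/549) − 10 = 200/529 in ≈ 0.378 in
Ia = 0.2·(200/529) = 40/529 in ≈ 0.076 in

S = 200/529 in ≈ 0.378 in; Ia = 40/529 in ≈ 0.076 in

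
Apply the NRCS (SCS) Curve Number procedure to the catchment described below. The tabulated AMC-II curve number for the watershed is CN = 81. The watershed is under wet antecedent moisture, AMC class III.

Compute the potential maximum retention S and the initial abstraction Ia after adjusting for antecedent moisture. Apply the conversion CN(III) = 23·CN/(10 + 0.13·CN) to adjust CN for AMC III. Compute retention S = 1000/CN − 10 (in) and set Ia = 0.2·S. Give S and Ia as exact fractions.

S = 1900/1863 in ≈ 1.020 in; Ia = 380/1863 in ≈ 0.204 in

Wet (AMC III): CN(III) = 23·81/(10 + 0.13·81) = 1863/(2053/100) = 186300/2053 ≈ 90.745
Max retention: S = 1000/(186300/2053) − 10 = 1900/1863 in (≈ 1.020 in)
Ia = 0.2·(1900/1863) = 380/1863 in ≈ 0.204 in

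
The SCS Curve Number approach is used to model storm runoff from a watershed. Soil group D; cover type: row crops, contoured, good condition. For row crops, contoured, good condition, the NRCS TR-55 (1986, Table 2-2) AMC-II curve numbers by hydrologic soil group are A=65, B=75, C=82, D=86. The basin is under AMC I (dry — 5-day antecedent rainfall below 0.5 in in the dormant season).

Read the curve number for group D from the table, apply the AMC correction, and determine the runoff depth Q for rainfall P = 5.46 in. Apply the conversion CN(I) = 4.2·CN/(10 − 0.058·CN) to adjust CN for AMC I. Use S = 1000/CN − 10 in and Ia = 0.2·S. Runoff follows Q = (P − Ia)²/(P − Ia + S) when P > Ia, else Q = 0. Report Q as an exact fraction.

NRCS table: row crops, contoured, good condition, soil group D → CN(II) = 86
CN(I) from CN(II)=86: (4.2·86)/(10 − 0.058·86) = 12900/179 ≈ 72.067
S = 1000/(12900/179) − 10 = 500/129 in ≈ 3.876 in
Initial abstraction Ia = S/5 = (500/129)/5 = 100/129 ≈ 0.775 in
P − Ia = 5.460 − 0.775 = 30217/6450 ≈ 4.685 in (> 0, runoff occurs)
Runoff Q = (P−Ia)²/(P−Ia+S) = (4.685)²/(4.685+3.876) = 913067089/356149650 ≈ 2.564 in

Q = 913067089/356149650 in ≈ 2.564 in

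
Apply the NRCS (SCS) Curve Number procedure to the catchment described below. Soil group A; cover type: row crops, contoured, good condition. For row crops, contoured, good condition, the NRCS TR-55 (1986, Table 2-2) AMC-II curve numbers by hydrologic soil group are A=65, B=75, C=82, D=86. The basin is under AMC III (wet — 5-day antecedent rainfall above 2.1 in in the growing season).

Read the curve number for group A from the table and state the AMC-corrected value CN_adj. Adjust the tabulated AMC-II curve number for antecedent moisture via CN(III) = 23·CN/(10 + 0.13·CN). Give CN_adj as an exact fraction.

CN_adj = 29900/369 ≈ 81.030

NRCS table: row crops, contoured, good condition, soil group A → CN(II) = 65
CN(III) from CN(II)=65: (23·65)/(10 + 0.13·65) = 29900/369 ≈ 81.030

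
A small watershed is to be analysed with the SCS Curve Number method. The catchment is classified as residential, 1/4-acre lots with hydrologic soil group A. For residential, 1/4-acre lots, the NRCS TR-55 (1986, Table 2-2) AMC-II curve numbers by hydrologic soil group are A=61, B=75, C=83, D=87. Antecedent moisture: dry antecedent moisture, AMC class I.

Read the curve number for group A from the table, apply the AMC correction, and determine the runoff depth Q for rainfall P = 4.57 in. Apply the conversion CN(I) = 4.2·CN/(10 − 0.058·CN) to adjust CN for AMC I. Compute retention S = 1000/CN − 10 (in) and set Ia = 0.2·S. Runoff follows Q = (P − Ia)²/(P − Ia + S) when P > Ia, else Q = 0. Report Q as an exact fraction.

NRCS table: residential, 1/4-acre lots, soil group A → CN(II) = 61
Dry (AMC I): CN(I) = 4.2·61/(10 − 0.058·61) = (1281/5)/(3231/500) = 42700/1077 ≈ 39.647
Retention S: 1000/CN − 10 with CN=39.647 → S = 6500/427 ≈ 15.222 in
Initial abstraction Ia = S/5 = (6500/427)/5 = 1300/427 ≈ 3.044 in
P − Ia = 4.570 − 3.044 = 65139/42700 ≈ 1.526 in (> 0, runoff occurs)
Q = (65139/42700)²/((65139/42700) + 6500/427) = (4243089321/1823290000)/(715139/42700) = 4243089321/30536435300 in ≈ 0.139 in

Q = 4243089321/30536435300 in ≈ 0.139 in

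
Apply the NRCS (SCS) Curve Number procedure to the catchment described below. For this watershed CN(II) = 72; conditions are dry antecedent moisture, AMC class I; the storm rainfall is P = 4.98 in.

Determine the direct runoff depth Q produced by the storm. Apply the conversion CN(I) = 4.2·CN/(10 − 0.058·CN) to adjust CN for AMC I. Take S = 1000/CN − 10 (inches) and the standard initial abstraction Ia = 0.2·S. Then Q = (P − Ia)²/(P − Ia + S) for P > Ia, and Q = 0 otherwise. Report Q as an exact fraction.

Q = 17833729/22576050 in ≈ 0.790 in

CN(I) from CN(II)=72: (4.2·72)/(10 − 0.058·72) = 675/13 ≈ 51.923
Max retention: S = 1000/(675/13) − 10 = 250/27 in (≈ 9.259 in)
Ia = 0.2·(250/27) = 50/27 in ≈ 1.852 in
Since P=4.980 > Ia=1.852: effective rainfall P−Ia = 4223/1350 in
Q: (4223/1350)² ÷ (16723/1350) = 17833729/22576050 in (≈ 0.790 in)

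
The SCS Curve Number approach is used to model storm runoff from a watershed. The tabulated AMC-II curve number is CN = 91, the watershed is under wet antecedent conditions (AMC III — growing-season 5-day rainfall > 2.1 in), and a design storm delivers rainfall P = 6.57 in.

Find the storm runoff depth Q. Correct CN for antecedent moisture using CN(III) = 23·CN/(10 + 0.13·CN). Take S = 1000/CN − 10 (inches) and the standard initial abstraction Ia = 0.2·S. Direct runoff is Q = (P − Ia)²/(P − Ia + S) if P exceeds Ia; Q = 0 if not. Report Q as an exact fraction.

Adjust CN=91 to AMC III: 23·91/(10 + 0.13·91) → 2093 ÷ (2183/100) = 209300/2183 ≈ 95.877
Max retention: S = 1000/(209300/2183) − 10 = 900/2093 in (≈ 0.430 in)
Ia = 0.2·(900/2093) = 180/2093 in ≈ 0.086 in
Excess rainfall: 6.570 − 0.086 = 6.484 in; P > Ia so Q > 0
Q = (1357101/209300)²/((1357101/209300) + 900/2093) = (1841723124201/43806490000)/(1447101/209300) = 204635902689/33653137700 in ≈ 6.081 in

Q = 204635902689/33653137700 in ≈ 6.081 in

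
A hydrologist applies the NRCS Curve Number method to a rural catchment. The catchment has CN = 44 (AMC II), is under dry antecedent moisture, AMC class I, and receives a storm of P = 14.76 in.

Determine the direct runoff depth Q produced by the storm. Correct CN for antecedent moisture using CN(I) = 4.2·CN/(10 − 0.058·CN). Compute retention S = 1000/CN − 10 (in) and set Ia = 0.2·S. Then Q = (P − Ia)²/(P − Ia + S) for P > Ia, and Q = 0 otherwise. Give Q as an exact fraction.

Q = 51509329/26546025 in ≈ 1.940 in

CN(I) from CN(II)=44: (4.2·44)/(10 − 0.058·44) = 3300/133 ≈ 24.812
Retention S: 1000/CN − 10 with CN=24.812 → S = 1000/33 ≈ 30.303 in
Initial abstraction Ia = S/5 = (1000/33)/5 = 200/33 ≈ 6.061 in
P − Ia = 14.760 − 6.061 = 7177/825 ≈ 8.699 in (> 0, runoff occurs)
Q: (7177/825)² ÷ (32177/825) = 51509329/26546025 in (≈ 1.940 in)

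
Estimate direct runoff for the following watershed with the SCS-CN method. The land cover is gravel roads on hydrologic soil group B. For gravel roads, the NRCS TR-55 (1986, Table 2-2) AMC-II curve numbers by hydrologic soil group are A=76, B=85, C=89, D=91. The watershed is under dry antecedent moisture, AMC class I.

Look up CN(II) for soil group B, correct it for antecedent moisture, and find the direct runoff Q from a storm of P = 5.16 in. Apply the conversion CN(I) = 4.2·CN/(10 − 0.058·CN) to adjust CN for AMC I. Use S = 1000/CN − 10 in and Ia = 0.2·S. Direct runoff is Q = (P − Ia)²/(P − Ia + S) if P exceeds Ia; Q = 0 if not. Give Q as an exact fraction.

NRCS table: gravel roads, soil group B → CN(II) = 85
Adjust CN=85 to AMC I: 4.2·85/(10 − 0.058·85) → 357 ÷ (507/100) = 11900/169 ≈ 70.414
S = 1000/(11900/169) − 10 = 500/119 in ≈ 4.202 in
Initial abstraction Ia = S/5 = (500/119)/5 = 100/119 ≈ 0.840 in
P − Ia = 5.160 − 0.840 = 12851/2975 ≈ 4.320 in (> 0, runoff occurs)
Q = (12851/2975)²/((12851/2975) + 500/119) = (165148201/8850625)/(25351/2975) = 165148201/75419225 in ≈ 2.190 in

Q = 165148201/75419225 in ≈ 2.190 in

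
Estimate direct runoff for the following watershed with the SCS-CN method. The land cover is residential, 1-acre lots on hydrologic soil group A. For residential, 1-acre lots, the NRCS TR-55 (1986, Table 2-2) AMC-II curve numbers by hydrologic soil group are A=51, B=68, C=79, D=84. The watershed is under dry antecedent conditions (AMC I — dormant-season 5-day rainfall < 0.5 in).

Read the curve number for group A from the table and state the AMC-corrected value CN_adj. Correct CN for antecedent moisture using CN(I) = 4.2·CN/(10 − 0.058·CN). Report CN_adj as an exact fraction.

CN_adj = 15300/503 ≈ 30.417

NRCS table: residential, 1-acre lots, soil group A → CN(II) = 51
Adjust CN=51 to AMC I: 4.2·51/(10 − 0.058·51) → (1071/5) ÷ (3521/500) = 15300/503 ≈ 30.417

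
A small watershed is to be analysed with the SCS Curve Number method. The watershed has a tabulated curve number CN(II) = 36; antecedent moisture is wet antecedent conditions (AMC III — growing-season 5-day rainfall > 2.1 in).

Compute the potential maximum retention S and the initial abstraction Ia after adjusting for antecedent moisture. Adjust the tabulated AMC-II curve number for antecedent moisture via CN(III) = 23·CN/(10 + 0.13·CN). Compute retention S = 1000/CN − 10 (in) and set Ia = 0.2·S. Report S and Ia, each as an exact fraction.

Adjust CN=36 to AMC III: 23·36/(10 + 0.13·36) → 828 ÷ (367/25) = 20700/367 ≈ 56.403
S = 1000/(20700/367) − 10 = 1600/207 in ≈ 7.729 in
Ia = 0.2S: 0.2·7.729 = 1.546 in (exactly 320/207)

S = 1600/207 in ≈ 7.729 in; Ia = 320/207 in ≈ 1.546 in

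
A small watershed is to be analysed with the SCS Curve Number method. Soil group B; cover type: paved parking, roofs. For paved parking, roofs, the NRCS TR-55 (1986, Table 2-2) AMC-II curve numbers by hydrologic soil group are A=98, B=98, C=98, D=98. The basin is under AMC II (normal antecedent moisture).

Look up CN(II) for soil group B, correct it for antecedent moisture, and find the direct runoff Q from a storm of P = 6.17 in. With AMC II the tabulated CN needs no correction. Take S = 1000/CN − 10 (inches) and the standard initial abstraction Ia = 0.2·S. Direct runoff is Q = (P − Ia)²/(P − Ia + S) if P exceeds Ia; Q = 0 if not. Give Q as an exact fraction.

NRCS table: paved parking, roofs, soil group B → CN(II) = 98
CN(II) = 98; AMC II needs no correction.
Max retention: S = 1000/98 − 10 = 10/49 in (≈ 0.204 in)
Ia = 0.2·(10/49) = 2/49 in ≈ 0.041 in
Since P=6.170 > Ia=0.041: effective rainfall P−Ia = 30033/4900 in
Runoff Q = (P−Ia)²/(P−Ia+S) = (6.129)²/(6.129+0.204) = 901981089/152061700 ≈ 5.932 in

Q = 901981089/152061700 in ≈ 5.932 in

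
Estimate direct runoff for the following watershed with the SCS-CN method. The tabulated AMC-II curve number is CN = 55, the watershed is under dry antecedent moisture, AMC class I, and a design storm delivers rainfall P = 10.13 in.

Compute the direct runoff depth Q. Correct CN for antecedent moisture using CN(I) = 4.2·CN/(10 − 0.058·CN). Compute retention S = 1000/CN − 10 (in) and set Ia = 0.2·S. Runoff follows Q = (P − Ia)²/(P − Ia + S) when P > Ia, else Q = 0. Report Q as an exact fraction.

Q = 2304096001/1524607700 in ≈ 1.511 in

Dry (AMC I): CN(I) = 4.2·55/(10 − 0.058·55) = 231/(681/100) = 7700/227 ≈ 33.921
Retention S: 1000/CN − 10 with CN=33.921 → S = 1500/77 ≈ 19.481 in
Ia = 0.2S: 0.2·19.481 = 3.896 in (exactly 300/77)
Excess rainfall: 10.130 − 3.896 = 6.234 in; P > Ia so Q > 0
Q = (48001/7700)²/((48001/7700) + 1500/77) = (2304096001/59290000)/(198001/7700) = 2304096001/1524607700 in ≈ 1.511 in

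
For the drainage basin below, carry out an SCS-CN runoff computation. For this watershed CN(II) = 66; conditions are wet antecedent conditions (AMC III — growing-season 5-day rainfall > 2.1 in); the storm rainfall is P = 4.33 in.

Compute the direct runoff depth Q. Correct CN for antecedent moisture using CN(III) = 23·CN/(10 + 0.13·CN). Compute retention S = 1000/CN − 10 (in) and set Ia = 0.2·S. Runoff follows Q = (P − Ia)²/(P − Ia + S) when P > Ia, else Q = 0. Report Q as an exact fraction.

Q = 86816854609/35266707300 in ≈ 2.462 in

Wet (AMC III): CN(III) = 23·66/(10 + 0.13·66) = 1518/(929/50) = 75900/929 ≈ 81.701
S = 1000/(75900/929) − 10 = 1700/759 in ≈ 2.240 in
Initial abstraction Ia = S/5 = (1700/759)/5 = 340/759 ≈ 0.448 in
P − Ia = 4.330 − 0.448 = 294647/75900 ≈ 3.882 in (> 0, runoff occurs)
Q = (294647/75900)²/((294647/75900) + 1700/759) = (86816854609/5760810000)/(464647/75900) = 86816854609/35266707300 in ≈ 2.462 in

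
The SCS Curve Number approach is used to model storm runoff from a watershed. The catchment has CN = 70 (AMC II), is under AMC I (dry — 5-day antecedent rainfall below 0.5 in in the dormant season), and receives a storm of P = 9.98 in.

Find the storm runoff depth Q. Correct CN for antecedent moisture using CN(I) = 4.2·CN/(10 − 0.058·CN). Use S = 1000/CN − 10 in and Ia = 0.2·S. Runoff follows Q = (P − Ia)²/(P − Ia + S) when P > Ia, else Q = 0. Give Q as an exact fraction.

Q = 378341401/108904950 in ≈ 3.474 in

Dry (AMC I): CN(I) = 4.2·70/(10 − 0.058·70) = 294/(297/50) = 4900/99 ≈ 49.495
Max retention: S = 1000/(4900/99) − 10 = 500/49 in (≈ 10.204 in)
Ia = 0.2·(500/49) = 100/49 in ≈ 2.041 in
Excess rainfall: 9.980 − 2.041 = 7.939 in; P > Ia so Q > 0
Q: (19451/2450)² ÷ (44451/2450) = 378341401/108904950 in (≈ 3.474 in)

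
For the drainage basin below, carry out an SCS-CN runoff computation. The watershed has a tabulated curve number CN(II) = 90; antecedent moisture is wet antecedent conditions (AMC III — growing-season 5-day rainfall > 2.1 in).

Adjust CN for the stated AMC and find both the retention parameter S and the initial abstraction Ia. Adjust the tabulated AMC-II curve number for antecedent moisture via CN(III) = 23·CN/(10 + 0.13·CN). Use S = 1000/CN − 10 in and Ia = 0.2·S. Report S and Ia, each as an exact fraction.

S = 100/207 in ≈ 0.483 in; Ia = 20/207 in ≈ 0.097 in

Wet (AMC III): CN(III) = 23·90/(10 + 0.13·90) = 2070/(217/10) = 20700/217 ≈ 95.392
S = 1000/(20700/217) − 10 = 100/207 in ≈ 0.483 in
Ia = 0.2S: 0.2·0.483 = 0.097 in (exactly 20/207)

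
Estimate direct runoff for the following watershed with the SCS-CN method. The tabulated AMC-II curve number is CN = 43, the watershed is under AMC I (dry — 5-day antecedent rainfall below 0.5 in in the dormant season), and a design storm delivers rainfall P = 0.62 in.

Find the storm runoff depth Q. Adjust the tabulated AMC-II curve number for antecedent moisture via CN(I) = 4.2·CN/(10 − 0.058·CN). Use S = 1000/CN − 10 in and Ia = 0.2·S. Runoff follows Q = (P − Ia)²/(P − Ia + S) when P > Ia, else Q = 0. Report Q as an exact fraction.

Q = 0 in ≈ 0.000 in

Dry (AMC I): CN(I) = 4.2·43/(10 − 0.058·43) = (903/5)/(3753/500) = 30100/1251 ≈ 24.061
Retention S: 1000/CN − 10 with CN=24.061 → S = 9500/301 ≈ 31.561 in
Ia = 0.2S: 0.2·31.561 = 6.312 in (exactly 1900/301)
P = 0.620 ≤ Ia = 6.312 in: entire storm abstracted, Q = 0.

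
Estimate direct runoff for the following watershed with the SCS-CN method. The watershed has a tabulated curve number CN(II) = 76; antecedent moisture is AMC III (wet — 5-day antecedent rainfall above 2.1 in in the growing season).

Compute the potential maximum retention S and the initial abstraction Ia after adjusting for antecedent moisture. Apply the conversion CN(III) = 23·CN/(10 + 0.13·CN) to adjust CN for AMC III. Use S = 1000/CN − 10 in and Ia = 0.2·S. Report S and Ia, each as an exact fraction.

Adjust CN=76 to AMC III: 23·76/(10 + 0.13·76) → 1748 ÷ (497/25) = 43700/497 ≈ 87.928
Max retention: S = 1000/(43700/497) − 10 = 600/437 in (≈ 1.373 in)
Initial abstraction Ia = S/5 = (600/437)/5 = 120/437 ≈ 0.275 in

S = 600/437 in ≈ 1.373 in; Ia = 120/437 in ≈ 0.275 in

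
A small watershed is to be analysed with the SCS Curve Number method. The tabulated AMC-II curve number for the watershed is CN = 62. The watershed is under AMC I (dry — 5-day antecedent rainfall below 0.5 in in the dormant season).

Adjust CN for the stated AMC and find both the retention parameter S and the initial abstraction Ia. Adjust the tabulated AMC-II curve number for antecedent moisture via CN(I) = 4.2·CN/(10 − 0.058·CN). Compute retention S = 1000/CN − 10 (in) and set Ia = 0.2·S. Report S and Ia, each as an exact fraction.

CN(I) from CN(II)=62: (4.2·62)/(10 − 0.058·62) = 65100/1601 ≈ 40.662
Retention S: 1000/CN − 10 with CN=40.662 → S = 9500/651 ≈ 14.593 in
Ia = 0.2S: 0.2·14.593 = 2.919 in (exactly 1900/651)

S = 9500/651 in ≈ 14.593 in; Ia = 1900/651 in ≈ 2.919 in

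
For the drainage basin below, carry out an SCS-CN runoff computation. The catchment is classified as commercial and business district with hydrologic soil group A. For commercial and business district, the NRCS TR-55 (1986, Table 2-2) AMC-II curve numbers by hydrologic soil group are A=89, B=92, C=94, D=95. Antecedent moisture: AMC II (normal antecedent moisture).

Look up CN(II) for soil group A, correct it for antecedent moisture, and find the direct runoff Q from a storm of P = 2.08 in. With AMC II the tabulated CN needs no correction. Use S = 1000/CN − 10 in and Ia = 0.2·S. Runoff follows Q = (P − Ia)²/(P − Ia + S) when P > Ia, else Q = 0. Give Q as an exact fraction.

Q = 4157521/3798075 in ≈ 1.095 in

NRCS table: commercial and business district, soil group A → CN(II) = 89
AMC II — tabulated CN = 89 applies directly.
S = 1000/89 − 10 = 110/89 in ≈ 1.236 in
Ia = 0.2S: 0.2·1.236 = 0.247 in (exactly 22/89)
Excess rainfall: 2.080 − 0.247 = 1.833 in; P > Ia so Q > 0
Q = (4078/2225)²/((4078/2225) + 110/89) = (16630084/4950625)/(6828/2225) = 4157521/3798075 in ≈ 1.095 in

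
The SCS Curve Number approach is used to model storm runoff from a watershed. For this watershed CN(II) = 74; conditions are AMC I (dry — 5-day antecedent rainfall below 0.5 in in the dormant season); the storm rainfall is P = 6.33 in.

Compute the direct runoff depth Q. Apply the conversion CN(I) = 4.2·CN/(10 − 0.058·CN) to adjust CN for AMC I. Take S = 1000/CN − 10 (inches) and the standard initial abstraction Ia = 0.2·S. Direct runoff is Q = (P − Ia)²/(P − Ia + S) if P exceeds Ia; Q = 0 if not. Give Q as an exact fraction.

Q = 130928909281/78620045700 in ≈ 1.665 in

CN(I) from CN(II)=74: (4.2·74)/(10 − 0.058·74) = 77700/1427 ≈ 54.450
Max retention: S = 1000/(77700/1427) − 10 = 6500/777 in (≈ 8.366 in)
Ia = 0.2·(6500/777) = 1300/777 in ≈ 1.673 in
Since P=6.330 > Ia=1.673: effective rainfall P−Ia = 361841/77700 in
Q: (361841/77700)² ÷ (1011841/77700) = 130928909281/78620045700 in (≈ 1.665 in)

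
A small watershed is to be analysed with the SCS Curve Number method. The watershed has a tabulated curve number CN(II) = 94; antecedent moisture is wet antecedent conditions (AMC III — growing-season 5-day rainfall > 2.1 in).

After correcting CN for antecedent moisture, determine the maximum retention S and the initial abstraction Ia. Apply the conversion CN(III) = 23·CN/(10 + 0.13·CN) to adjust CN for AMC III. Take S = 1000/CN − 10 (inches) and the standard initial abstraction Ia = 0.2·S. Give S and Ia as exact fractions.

CN(III) from CN(II)=94: (23·94)/(10 + 0.13·94) = 108100/1111 ≈ 97.300
Max retention: S = 1000/(108100/1111) − 10 = 300/1081 in (≈ 0.278 in)
Ia = 0.2·(300/1081) = 60/1081 in ≈ 0.056 in

S = 300/1081 in ≈ 0.278 in; Ia = 60/1081 in ≈ 0.056 in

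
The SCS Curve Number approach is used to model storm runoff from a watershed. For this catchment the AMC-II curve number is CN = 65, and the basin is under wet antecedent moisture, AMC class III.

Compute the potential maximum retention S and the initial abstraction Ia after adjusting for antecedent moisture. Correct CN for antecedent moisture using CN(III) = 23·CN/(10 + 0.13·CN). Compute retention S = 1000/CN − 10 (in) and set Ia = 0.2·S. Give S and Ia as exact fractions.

S = 700/299 in ≈ 2.341 in; Ia = 140/299 in ≈ 0.468 in

CN(III) from CN(II)=65: (23·65)/(10 + 0.13·65) = 29900/369 ≈ 81.030
S = 1000/(29900/369) − 10 = 700/299 in ≈ 2.341 in
Initial abstraction Ia = S/5 = (700/299)/5 = 140/299 ≈ 0.468 in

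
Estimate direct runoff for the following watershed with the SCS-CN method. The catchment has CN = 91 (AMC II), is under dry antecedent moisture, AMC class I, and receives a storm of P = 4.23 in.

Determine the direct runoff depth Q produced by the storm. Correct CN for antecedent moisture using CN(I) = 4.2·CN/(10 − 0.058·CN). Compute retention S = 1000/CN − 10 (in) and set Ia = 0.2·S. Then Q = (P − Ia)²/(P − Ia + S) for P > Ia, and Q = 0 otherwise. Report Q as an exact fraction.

Q = 19112260467/8269342900 in ≈ 2.311 in

CN(I) from CN(II)=91: (4.2·91)/(10 − 0.058·91) = 63700/787 ≈ 80.940
Max retention: S = 1000/(63700/787) − 10 = 1500/637 in (≈ 2.355 in)
Initial abstraction Ia = S/5 = (1500/637)/5 = 300/637 ≈ 0.471 in
Excess rainfall: 4.230 − 0.471 = 3.759 in; P > Ia so Q > 0
Q: (239451/63700)² ÷ (389451/63700) = 19112260467/8269342900 in (≈ 2.311 in)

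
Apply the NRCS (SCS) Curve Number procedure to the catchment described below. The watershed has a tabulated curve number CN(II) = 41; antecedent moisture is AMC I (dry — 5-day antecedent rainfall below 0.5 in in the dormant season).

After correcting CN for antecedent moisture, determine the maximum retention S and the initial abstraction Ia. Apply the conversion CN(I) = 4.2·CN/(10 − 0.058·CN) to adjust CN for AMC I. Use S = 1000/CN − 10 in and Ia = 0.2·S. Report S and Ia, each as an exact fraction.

S = 29500/861 in ≈ 34.262 in; Ia = 5900/861 in ≈ 6.852 in

Adjust CN=41 to AMC I: 4.2·41/(10 − 0.058·41) → (861/5) ÷ (3811/500) = 86100/3811 ≈ 22.592
Max retention: S = 1000/(86100/3811) − 10 = 29500/861 in (≈ 34.262 in)
Ia = 0.2·(29500/861) = 5900/861 in ≈ 6.852 in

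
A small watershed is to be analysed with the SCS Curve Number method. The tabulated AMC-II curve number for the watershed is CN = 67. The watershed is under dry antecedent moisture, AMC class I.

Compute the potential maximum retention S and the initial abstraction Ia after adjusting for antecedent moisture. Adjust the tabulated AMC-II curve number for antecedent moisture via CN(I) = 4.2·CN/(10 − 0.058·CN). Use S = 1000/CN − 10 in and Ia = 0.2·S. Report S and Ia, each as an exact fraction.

S = 5500/469 in ≈ 11.727 in; Ia = 1100/469 in ≈ 2.345 in

Adjust CN=67 to AMC I: 4.2·67/(10 − 0.058·67) → (1407/5) ÷ (3057/500) = 46900/1019 ≈ 46.026
Retention S: 1000/CN − 10 with CN=46.026 → S = 5500/469 ≈ 11.727 in
Ia = 0.2·(5500/469) = 1100/469 in ≈ 2.345 in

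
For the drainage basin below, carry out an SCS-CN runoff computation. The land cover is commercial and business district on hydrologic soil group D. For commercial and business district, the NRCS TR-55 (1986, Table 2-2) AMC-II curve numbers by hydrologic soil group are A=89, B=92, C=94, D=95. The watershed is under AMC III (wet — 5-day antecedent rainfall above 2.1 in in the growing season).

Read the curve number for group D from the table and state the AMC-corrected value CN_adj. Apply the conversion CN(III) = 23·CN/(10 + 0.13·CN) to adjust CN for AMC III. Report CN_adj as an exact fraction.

NRCS table: commercial and business district, soil group D → CN(II) = 95
CN(III) from CN(II)=95: (23·95)/(10 + 0.13·95) = 43700/447 ≈ 97.763

CN_adj = 43700/447 ≈ 97.763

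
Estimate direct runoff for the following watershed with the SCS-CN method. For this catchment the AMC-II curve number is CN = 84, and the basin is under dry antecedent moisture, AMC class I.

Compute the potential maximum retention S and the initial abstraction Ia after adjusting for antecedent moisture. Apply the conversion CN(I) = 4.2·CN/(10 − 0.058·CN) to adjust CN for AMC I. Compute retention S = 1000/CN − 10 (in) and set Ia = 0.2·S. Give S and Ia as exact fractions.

Dry (AMC I): CN(I) = 4.2·84/(10 − 0.058·84) = (1764/5)/(641/125) = 44100/641 ≈ 68.799
S = 1000/(44100/641) − 10 = 2000/441 in ≈ 4.535 in
Initial abstraction Ia = S/5 = (2000/441)/5 = 400/441 ≈ 0.907 in

S = 2000/441 in ≈ 4.535 in; Ia = 400/441 in ≈ 0.907 in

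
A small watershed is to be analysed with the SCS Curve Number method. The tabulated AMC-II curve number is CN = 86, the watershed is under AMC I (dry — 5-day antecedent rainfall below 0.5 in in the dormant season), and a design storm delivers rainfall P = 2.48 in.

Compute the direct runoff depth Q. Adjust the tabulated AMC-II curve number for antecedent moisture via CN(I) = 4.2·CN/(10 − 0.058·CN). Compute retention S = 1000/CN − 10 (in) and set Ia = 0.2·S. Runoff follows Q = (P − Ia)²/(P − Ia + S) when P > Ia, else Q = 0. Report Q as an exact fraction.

Dry (AMC I): CN(I) = 4.2·86/(10 − 0.058·86) = (1806/5)/(1253/250) = 12900/179 ≈ 72.067
Max retention: S = 1000/(12900/179) − 10 = 500/129 in (≈ 3.876 in)
Ia = 0.2·(500/129) = 100/129 in ≈ 0.775 in
Since P=2.480 > Ia=0.775: effective rainfall P−Ia = 5498/3225 in
Q = (5498/3225)²/((5498/3225) + 500/129) = (30228004/10400625)/(17998/3225) = 15114002/29021775 in ≈ 0.521 in

Q = 15114002/29021775 in ≈ 0.521 in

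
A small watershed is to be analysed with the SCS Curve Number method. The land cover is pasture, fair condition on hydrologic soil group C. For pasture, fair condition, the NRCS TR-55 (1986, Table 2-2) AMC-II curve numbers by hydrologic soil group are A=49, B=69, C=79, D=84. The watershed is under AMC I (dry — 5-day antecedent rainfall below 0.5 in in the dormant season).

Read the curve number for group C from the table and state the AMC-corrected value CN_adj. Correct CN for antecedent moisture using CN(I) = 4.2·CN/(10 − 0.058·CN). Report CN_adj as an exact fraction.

CN_adj = 7900/129 ≈ 61.240

NRCS table: pasture, fair condition, soil group C → CN(II) = 79
Dry (AMC I): CN(I) = 4.2·79/(10 − 0.058·79) = (1659/5)/(2709/500) = 7900/129 ≈ 61.240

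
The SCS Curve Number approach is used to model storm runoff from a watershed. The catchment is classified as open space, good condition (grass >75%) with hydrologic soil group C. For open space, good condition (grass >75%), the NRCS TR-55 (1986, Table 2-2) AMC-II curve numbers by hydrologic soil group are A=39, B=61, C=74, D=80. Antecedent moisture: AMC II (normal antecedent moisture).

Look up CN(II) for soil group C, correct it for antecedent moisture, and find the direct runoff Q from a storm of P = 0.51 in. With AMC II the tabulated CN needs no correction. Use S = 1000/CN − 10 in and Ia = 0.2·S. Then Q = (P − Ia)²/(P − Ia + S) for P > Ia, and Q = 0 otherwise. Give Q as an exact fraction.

NRCS table: open space, good condition (grass >75%), soil group C → CN(II) = 74
Average conditions: CN = 74 (no AMC adjustment).
Max retention: S = 1000/74 − 10 = 130/37 in (≈ 3.514 in)
Ia = 0.2·(130/37) = 26/37 in ≈ 0.703 in
P = 0.510 ≤ Ia = 0.703 in: entire storm abstracted, Q = 0.

Q = 0 in ≈ 0.000 in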